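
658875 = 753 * 875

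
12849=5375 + 7474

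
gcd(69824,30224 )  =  16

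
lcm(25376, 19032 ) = 76128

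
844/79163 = 844/79163 = 0.01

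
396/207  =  44/23 = 1.91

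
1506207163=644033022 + 862174141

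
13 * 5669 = 73697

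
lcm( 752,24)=2256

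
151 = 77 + 74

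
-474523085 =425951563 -900474648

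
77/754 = 77/754= 0.10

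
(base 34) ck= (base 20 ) 118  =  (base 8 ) 654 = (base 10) 428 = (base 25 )H3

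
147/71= 147/71 = 2.07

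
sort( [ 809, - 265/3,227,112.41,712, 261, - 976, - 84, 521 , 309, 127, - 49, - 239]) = [ - 976, - 239,-265/3, - 84, - 49,112.41, 127, 227, 261, 309, 521 , 712, 809] 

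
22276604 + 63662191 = 85938795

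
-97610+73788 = -23822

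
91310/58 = 45655/29 = 1574.31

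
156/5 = 156/5 = 31.20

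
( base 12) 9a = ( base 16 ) 76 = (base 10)118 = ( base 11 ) A8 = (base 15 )7D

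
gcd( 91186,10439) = 1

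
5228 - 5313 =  - 85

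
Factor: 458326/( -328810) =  - 5^ ( - 1 )*11^1*83^1*131^( - 1) = - 913/655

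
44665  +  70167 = 114832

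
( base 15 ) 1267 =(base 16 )f52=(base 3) 12101021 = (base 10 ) 3922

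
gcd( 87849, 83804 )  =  1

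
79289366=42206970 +37082396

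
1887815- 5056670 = - 3168855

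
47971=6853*7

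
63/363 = 21/121= 0.17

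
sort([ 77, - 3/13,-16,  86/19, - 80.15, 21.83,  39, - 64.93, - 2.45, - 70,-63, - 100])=[ - 100, - 80.15 , - 70, - 64.93,  -  63, - 16, - 2.45,- 3/13, 86/19,21.83,  39,77 ] 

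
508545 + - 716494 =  - 207949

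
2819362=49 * 57538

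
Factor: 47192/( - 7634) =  - 68/11 = - 2^2*11^( - 1)*17^1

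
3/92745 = 1/30915 = 0.00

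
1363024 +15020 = 1378044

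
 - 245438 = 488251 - 733689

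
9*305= 2745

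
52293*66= 3451338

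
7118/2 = 3559 = 3559.00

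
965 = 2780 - 1815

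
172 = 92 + 80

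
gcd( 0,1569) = 1569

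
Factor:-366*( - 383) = 140178=2^1*3^1 * 61^1*383^1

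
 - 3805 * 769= -2926045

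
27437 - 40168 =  -12731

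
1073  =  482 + 591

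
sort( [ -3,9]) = [-3,9 ]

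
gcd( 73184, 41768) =8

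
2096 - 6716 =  -4620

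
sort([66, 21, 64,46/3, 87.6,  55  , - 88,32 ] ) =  [- 88, 46/3,21 , 32,55,64, 66, 87.6 ] 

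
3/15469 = 3/15469 = 0.00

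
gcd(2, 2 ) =2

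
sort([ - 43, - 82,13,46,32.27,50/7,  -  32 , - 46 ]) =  [-82, - 46, - 43, - 32, 50/7, 13,32.27, 46 ]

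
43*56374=2424082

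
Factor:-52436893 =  - 52436893^1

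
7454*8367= 62367618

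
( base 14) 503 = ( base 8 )1727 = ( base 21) 24h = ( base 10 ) 983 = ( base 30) 12n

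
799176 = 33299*24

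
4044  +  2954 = 6998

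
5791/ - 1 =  - 5791/1 = - 5791.00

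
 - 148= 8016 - 8164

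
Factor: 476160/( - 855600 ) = -2^6 * 5^( - 1) * 23^( - 1)=   -64/115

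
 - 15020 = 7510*( -2)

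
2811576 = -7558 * ( - 372)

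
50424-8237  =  42187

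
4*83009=332036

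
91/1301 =91/1301= 0.07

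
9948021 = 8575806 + 1372215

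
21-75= - 54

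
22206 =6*3701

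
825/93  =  275/31 = 8.87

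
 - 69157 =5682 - 74839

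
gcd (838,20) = 2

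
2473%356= 337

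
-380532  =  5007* ( - 76)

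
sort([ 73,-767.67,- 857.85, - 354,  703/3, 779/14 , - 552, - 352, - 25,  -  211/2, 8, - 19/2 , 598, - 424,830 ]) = [ - 857.85, - 767.67, - 552,  -  424, - 354, - 352, - 211/2, - 25, - 19/2, 8, 779/14, 73, 703/3, 598, 830]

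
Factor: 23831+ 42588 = 66419 = 17^1*3907^1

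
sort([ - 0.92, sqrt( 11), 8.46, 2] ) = [ - 0.92, 2, sqrt( 11), 8.46]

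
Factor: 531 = 3^2*59^1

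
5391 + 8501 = 13892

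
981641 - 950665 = 30976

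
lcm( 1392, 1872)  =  54288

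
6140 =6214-74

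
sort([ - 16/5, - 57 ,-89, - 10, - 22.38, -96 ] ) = [ - 96, - 89, - 57, - 22.38, - 10, - 16/5]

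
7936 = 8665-729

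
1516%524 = 468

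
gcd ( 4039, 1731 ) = 577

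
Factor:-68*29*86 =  - 2^3 *17^1*29^1*43^1 = -  169592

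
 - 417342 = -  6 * 69557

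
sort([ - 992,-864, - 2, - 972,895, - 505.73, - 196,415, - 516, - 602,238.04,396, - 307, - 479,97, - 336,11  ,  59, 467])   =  [-992, - 972  , - 864, - 602, - 516, - 505.73,-479, - 336, - 307 , - 196, - 2,11,59, 97, 238.04,396,415,467,  895] 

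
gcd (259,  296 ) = 37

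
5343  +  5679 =11022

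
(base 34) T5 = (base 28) 17b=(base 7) 2614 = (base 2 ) 1111011111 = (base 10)991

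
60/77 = 60/77 = 0.78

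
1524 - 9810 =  - 8286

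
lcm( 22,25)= 550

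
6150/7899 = 2050/2633 =0.78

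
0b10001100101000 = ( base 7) 35145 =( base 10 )9000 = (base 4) 2030220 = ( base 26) D84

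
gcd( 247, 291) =1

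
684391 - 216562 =467829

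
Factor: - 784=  - 2^4 * 7^2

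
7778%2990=1798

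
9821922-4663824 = 5158098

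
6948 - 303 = 6645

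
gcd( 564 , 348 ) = 12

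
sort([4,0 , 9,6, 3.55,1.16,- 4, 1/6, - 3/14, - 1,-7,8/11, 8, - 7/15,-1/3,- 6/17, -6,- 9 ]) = [-9, - 7, -6,-4,-1, - 7/15,  -  6/17, - 1/3,-3/14,0,  1/6,8/11, 1.16, 3.55,4,6,  8,  9]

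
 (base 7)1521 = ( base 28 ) lf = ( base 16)25B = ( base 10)603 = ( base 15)2a3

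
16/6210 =8/3105 = 0.00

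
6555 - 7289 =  -734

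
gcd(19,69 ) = 1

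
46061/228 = 202 + 5/228 = 202.02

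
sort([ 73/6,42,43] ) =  [73/6, 42, 43] 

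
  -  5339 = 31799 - 37138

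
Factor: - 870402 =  - 2^1*3^1*13^1 * 11159^1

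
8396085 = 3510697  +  4885388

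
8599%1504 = 1079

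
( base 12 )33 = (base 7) 54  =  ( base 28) 1b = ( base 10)39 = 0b100111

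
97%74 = 23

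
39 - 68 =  - 29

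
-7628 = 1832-9460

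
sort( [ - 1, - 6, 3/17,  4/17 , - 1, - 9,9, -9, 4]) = [ - 9, -9, - 6, - 1,-1,3/17,4/17, 4,9]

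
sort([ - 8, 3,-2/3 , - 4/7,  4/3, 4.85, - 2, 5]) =[  -  8,-2, - 2/3, - 4/7,4/3,  3, 4.85, 5]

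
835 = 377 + 458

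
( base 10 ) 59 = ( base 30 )1T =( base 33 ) 1Q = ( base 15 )3E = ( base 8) 73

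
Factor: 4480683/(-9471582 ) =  - 1493561/3157194 = - 2^( - 1)*3^( - 1 )*757^1 * 1973^1 * 526199^(-1 ) 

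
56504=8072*7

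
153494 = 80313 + 73181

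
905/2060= 181/412 = 0.44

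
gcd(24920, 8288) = 56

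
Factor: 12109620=2^2*3^1*5^1*201827^1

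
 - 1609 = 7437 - 9046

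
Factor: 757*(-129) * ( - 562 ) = 2^1*3^1*43^1*281^1*757^1 = 54880986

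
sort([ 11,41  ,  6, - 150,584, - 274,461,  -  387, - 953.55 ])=[ - 953.55 ,  -  387, - 274, - 150,6,11, 41,461, 584 ] 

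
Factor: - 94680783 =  - 3^2*10520087^1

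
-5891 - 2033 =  - 7924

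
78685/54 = 78685/54 = 1457.13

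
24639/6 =8213/2 = 4106.50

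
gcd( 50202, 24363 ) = 9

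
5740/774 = 2870/387= 7.42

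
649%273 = 103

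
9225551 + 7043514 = 16269065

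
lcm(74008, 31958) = 1406152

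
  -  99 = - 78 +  - 21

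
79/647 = 79/647  =  0.12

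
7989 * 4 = 31956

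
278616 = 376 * 741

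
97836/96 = 1019 + 1/8 = 1019.12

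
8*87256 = 698048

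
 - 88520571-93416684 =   -  181937255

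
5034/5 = 1006 + 4/5=1006.80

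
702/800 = 351/400 = 0.88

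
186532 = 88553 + 97979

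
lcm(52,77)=4004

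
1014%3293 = 1014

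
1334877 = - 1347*(- 991 ) 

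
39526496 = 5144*7684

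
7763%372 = 323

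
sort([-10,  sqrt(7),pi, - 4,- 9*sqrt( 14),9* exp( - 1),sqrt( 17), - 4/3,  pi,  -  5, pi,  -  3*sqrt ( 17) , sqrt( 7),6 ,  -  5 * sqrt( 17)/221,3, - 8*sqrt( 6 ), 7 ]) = [  -  9*sqrt(14), - 8*sqrt (6 ), - 3*sqrt(17),  -  10,-5, - 4, - 4/3, - 5*sqrt( 17)/221,sqrt(7),sqrt (7), 3,  pi,  pi,  pi,9 * exp(  -  1), sqrt(17)  ,  6,7]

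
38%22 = 16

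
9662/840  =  11 + 211/420 = 11.50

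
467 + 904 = 1371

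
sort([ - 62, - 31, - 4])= [-62, - 31, - 4 ] 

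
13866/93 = 149 + 3/31  =  149.10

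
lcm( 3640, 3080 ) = 40040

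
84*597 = 50148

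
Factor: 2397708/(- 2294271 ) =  -88804/84973= - 2^2*7^( -1 )*61^(-1)*149^2* 199^ ( - 1 )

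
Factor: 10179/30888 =2^(-3)*11^( - 1 ) * 29^1 = 29/88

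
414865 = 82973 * 5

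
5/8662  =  5/8662 = 0.00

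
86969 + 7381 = 94350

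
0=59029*0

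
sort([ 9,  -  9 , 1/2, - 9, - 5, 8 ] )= [-9 , - 9, - 5, 1/2 , 8, 9]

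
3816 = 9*424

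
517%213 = 91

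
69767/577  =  69767/577 =120.91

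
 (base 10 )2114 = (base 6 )13442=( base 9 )2808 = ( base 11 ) 1652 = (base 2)100001000010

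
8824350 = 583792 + 8240558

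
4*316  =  1264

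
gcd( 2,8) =2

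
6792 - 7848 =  - 1056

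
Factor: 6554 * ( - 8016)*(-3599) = 2^5*3^1*29^1* 59^1*61^1*113^1* 167^1 = 189080173536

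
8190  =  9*910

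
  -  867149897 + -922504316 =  - 1789654213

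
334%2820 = 334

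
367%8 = 7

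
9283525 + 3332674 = 12616199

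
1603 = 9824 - 8221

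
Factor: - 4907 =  - 7^1*701^1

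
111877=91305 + 20572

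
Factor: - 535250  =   - 2^1*5^3* 2141^1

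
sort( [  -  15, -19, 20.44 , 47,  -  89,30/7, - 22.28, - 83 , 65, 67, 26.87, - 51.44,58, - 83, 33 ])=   [- 89, - 83,-83, - 51.44,  -  22.28, - 19, - 15, 30/7,20.44, 26.87,33,47,58,65, 67 ]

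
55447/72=770 + 7/72  =  770.10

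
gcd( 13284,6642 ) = 6642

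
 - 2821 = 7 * ( - 403)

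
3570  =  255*14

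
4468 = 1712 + 2756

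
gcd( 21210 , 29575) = 35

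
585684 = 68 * 8613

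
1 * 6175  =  6175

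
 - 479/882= - 1 + 403/882  =  - 0.54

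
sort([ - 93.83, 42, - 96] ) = [-96, - 93.83, 42] 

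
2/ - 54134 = - 1/27067 = - 0.00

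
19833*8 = 158664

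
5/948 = 5/948 = 0.01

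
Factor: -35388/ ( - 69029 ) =2^2*3^2*983^1*69029^(-1)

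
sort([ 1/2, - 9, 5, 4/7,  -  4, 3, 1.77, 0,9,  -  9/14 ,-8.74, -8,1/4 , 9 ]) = [  -  9,  -  8.74, - 8, - 4 ,-9/14, 0,1/4,  1/2, 4/7 , 1.77,3, 5, 9,  9]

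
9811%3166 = 313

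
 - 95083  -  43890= - 138973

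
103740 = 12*8645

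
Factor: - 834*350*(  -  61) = 2^2*3^1*5^2 * 7^1 * 61^1*139^1=17805900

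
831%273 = 12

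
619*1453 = 899407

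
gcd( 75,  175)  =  25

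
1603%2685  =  1603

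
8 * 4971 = 39768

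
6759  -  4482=2277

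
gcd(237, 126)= 3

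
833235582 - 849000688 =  - 15765106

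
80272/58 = 1384 =1384.00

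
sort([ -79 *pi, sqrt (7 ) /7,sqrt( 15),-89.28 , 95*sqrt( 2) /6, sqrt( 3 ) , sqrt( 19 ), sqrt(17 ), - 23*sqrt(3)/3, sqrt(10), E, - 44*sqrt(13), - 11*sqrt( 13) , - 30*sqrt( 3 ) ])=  [ - 79 * pi, - 44*sqrt( 13 ), - 89.28 , - 30*sqrt( 3 ) , - 11 * sqrt( 13),-23*sqrt(3)/3, sqrt( 7)/7, sqrt(3), E,sqrt(10 ), sqrt( 15 ), sqrt( 17 ),sqrt( 19), 95*sqrt( 2 ) /6]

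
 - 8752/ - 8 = 1094 +0/1 = 1094.00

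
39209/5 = 39209/5 = 7841.80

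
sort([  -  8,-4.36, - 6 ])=[-8, - 6, - 4.36]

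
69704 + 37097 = 106801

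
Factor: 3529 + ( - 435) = 2^1*7^1*13^1*17^1 = 3094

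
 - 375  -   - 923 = 548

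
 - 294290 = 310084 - 604374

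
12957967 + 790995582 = 803953549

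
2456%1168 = 120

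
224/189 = 32/27 =1.19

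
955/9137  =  955/9137=0.10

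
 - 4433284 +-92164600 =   -  96597884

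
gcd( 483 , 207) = 69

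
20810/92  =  226 + 9/46 = 226.20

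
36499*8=291992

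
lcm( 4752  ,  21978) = 175824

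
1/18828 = 1/18828= 0.00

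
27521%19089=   8432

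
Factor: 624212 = 2^2*113^1*1381^1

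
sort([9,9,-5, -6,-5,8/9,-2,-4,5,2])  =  [ - 6, - 5, - 5,- 4, - 2,8/9,2,5, 9,9] 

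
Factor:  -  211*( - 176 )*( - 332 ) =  - 12329152 = - 2^6*11^1*83^1*211^1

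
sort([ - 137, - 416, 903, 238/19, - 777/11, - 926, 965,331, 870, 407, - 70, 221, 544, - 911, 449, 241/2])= [-926, - 911, - 416,  -  137, - 777/11, - 70, 238/19, 241/2, 221,  331, 407,449, 544,870, 903,  965]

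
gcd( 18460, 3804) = 4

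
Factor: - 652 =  - 2^2*163^1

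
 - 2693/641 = - 2693/641= -  4.20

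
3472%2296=1176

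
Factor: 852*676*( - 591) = - 2^4 *3^2 * 13^2*71^1*197^1 = - 340387632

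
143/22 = 6 + 1/2=6.50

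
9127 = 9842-715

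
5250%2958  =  2292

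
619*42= 25998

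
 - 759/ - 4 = 759/4  =  189.75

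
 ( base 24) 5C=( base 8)204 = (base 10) 132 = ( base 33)40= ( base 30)4C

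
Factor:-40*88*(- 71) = 2^6*5^1*11^1*71^1 = 249920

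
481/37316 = 481/37316 =0.01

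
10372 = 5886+4486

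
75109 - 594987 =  - 519878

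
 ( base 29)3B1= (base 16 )b1b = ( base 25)4DI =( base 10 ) 2843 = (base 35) 2B8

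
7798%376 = 278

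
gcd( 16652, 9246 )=46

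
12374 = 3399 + 8975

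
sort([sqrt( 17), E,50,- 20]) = [ - 20, E,sqrt(17),  50]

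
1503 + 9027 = 10530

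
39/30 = 13/10 = 1.30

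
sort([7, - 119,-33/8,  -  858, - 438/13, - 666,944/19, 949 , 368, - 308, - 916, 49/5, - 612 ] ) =[ - 916, - 858,-666, - 612,-308, - 119, - 438/13,  -  33/8 , 7, 49/5, 944/19, 368,949]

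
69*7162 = 494178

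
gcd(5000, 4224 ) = 8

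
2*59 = 118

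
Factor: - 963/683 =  - 3^2 * 107^1 * 683^( - 1)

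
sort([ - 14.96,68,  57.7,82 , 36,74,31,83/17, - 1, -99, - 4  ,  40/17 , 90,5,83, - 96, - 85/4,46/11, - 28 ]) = [ - 99,-96, - 28, - 85/4, - 14.96, - 4, - 1,40/17,46/11,83/17, 5, 31, 36,57.7, 68,  74 , 82 , 83,90] 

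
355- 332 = 23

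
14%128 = 14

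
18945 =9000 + 9945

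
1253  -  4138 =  -2885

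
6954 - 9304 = -2350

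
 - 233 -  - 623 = 390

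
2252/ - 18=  - 126 +8/9 = - 125.11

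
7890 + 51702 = 59592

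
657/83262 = 219/27754 = 0.01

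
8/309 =8/309 =0.03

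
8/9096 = 1/1137 = 0.00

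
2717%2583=134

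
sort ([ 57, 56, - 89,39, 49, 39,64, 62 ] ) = [ - 89,39,39,49, 56, 57,62, 64] 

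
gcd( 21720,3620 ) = 3620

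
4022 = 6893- 2871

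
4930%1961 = 1008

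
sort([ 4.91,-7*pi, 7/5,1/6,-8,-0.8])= [-7 *pi,- 8,-0.8, 1/6,7/5,4.91]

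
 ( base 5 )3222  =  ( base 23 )J0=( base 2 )110110101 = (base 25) HC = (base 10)437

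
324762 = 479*678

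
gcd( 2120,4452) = 212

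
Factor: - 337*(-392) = 2^3  *7^2 * 337^1 = 132104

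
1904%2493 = 1904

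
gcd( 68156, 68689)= 1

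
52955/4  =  13238 + 3/4 = 13238.75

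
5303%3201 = 2102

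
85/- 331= -85/331 = -0.26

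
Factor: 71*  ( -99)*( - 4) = 28116 = 2^2*3^2 * 11^1 * 71^1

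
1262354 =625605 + 636749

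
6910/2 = 3455= 3455.00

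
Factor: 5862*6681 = 2^1 * 3^2*17^1*131^1*977^1 = 39164022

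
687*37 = 25419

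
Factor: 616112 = 2^4*7^1*5501^1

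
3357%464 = 109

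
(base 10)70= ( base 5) 240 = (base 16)46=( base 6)154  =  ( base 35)20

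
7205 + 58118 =65323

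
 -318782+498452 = 179670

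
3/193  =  3/193 = 0.02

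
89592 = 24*3733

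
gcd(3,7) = 1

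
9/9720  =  1/1080 = 0.00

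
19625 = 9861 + 9764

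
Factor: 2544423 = 3^1*7^2*19^1*911^1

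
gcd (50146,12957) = 1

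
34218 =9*3802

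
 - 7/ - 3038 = 1/434 = 0.00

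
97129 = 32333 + 64796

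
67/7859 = 67/7859 = 0.01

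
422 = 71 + 351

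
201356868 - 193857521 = 7499347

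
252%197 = 55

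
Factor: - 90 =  - 2^1*3^2 * 5^1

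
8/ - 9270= -4/4635=-0.00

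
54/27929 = 54/27929 =0.00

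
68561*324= 22213764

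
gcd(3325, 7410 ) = 95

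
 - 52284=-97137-- 44853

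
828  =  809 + 19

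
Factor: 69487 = 11^1*6317^1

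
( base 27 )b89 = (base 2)10000000110100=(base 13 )39a2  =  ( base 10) 8244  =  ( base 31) 8HT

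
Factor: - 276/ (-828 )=1/3 = 3^( - 1)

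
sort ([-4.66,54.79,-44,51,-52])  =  [-52, - 44,-4.66,51 , 54.79] 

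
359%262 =97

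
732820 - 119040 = 613780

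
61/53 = 61/53 = 1.15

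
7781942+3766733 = 11548675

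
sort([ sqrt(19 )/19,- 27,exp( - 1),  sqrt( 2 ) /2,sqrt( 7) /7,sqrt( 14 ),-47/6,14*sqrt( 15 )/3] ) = [ - 27,- 47/6,sqrt( 19)/19 , exp( - 1),  sqrt(7 ) /7,sqrt( 2) /2, sqrt ( 14 ), 14*sqrt (15 ) /3] 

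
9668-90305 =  - 80637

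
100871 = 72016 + 28855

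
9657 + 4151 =13808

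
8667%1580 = 767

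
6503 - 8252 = - 1749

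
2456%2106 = 350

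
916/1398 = 458/699= 0.66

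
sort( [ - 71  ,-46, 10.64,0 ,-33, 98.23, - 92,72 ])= [ - 92, - 71, -46,-33,0,10.64,72,98.23 ]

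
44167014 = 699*63186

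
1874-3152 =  - 1278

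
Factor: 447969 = 3^1*149323^1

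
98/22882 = 49/11441= 0.00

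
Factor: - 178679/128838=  - 2^( - 1 ) * 3^( - 1) * 109^( - 1)*907^1 = -  907/654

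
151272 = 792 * 191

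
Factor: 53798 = 2^1*37^1 * 727^1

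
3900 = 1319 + 2581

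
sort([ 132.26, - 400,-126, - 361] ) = [ -400,-361, - 126  ,  132.26 ] 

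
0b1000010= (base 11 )60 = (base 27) 2c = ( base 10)66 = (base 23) 2k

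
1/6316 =1/6316 = 0.00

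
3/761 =3/761=0.00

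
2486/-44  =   - 57 + 1/2 = -56.50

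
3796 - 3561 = 235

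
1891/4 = 1891/4 = 472.75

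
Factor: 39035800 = 2^3*5^2*71^1 * 2749^1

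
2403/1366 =1  +  1037/1366 = 1.76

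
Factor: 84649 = 84649^1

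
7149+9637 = 16786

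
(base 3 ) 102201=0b100111100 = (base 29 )aq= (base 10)316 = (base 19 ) GC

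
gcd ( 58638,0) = 58638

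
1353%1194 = 159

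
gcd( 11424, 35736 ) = 24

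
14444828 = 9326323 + 5118505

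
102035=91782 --10253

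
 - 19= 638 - 657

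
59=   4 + 55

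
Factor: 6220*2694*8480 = 2^8*3^1*5^2*53^1*311^1*449^1 = 142096646400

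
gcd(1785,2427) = 3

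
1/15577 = 1/15577 = 0.00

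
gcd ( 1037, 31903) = 61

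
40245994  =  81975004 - 41729010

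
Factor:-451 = -11^1 * 41^1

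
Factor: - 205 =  - 5^1*41^1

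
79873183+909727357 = 989600540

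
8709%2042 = 541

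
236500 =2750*86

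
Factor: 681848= 2^3*29^1*2939^1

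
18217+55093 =73310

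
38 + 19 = 57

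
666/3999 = 222/1333=0.17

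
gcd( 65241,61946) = 659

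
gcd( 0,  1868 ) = 1868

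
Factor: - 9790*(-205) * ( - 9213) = -18490030350 =- 2^1*3^1*5^2*11^1*37^1*41^1 *83^1*89^1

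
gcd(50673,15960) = 399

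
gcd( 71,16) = 1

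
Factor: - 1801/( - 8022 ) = 2^( - 1 ) * 3^( - 1)*7^( - 1)* 191^( - 1)*1801^1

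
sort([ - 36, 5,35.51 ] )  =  [ - 36,5, 35.51 ]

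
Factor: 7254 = 2^1*3^2 * 13^1*31^1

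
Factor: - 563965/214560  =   - 757/288 = - 2^( - 5)*3^( - 2 )*757^1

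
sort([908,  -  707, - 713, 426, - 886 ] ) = [-886, - 713,-707, 426,908] 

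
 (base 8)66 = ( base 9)60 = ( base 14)3c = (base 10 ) 54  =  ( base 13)42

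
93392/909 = 102  +  674/909 = 102.74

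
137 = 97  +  40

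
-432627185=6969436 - 439596621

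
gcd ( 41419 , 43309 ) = 7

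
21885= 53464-31579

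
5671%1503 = 1162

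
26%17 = 9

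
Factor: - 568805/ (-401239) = 5^1*47^( - 1)*8537^ ( - 1)*  113761^1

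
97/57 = 97/57 = 1.70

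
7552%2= 0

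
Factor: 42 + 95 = 137^1  =  137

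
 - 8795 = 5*( - 1759 )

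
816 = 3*272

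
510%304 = 206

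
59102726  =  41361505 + 17741221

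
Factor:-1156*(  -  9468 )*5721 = 2^4*3^3*17^2*263^1*1907^1 = 62616390768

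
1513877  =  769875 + 744002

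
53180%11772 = 6092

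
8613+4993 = 13606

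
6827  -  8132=  -  1305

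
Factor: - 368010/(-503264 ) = 2^(-4)*3^3*5^1*29^1*47^1*15727^(-1) = 184005/251632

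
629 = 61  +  568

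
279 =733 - 454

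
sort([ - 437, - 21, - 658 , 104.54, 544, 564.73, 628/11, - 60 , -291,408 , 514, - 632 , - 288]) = [  -  658, - 632,-437, - 291, - 288, - 60,- 21 , 628/11, 104.54, 408,514,  544,564.73]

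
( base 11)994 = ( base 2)10010101000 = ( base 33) 134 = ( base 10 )1192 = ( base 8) 2250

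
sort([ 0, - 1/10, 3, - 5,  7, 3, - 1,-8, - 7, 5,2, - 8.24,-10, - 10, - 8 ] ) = [ - 10, - 10, - 8.24, - 8, - 8, - 7, - 5, - 1,-1/10, 0,2, 3, 3, 5, 7]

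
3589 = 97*37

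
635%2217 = 635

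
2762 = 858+1904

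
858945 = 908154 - 49209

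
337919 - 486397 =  - 148478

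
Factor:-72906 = - 2^1*3^1*29^1*419^1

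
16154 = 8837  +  7317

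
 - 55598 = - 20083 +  - 35515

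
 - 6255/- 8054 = 6255/8054  =  0.78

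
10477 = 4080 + 6397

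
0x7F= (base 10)127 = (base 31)43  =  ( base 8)177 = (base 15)87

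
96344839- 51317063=45027776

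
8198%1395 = 1223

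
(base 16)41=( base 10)65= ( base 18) 3B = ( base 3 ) 2102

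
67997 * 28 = 1903916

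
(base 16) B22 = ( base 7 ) 11211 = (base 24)4MI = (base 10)2850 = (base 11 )2161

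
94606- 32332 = 62274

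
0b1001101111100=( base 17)1047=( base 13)2369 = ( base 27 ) 6mk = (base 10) 4988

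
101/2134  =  101/2134 = 0.05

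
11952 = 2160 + 9792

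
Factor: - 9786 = -2^1*3^1*7^1*233^1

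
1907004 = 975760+931244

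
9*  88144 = 793296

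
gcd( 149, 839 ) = 1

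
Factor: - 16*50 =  - 800=- 2^5*5^2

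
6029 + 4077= 10106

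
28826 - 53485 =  - 24659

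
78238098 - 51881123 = 26356975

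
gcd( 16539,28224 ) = 3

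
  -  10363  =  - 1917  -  8446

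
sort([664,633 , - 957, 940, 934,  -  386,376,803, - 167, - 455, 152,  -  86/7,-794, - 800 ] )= [ - 957, - 800,  -  794,  -  455, -386, - 167, -86/7,152,  376, 633, 664,803,934, 940]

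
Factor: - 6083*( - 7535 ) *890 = 2^1 * 5^2 * 7^1 *11^2*79^1*89^1* 137^1 = 40793510450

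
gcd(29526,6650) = 266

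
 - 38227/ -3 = 12742  +  1/3= 12742.33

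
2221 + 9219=11440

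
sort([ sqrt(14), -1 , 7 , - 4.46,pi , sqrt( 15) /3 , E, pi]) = [ - 4.46, - 1,  sqrt(15)/3,  E, pi, pi,sqrt(14),7]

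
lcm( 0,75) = 0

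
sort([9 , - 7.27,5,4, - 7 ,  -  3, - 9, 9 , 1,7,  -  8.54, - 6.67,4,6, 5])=[ - 9, - 8.54, - 7.27 ,-7, - 6.67, - 3,1,4, 4, 5, 5, 6, 7,9,9 ] 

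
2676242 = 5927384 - 3251142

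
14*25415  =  355810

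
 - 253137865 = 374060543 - 627198408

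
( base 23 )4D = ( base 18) 5F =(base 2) 1101001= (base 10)105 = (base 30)3f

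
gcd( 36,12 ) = 12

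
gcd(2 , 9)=1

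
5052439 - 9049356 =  - 3996917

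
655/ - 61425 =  - 131/12285 = - 0.01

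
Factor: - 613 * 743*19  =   - 8653721  =  - 19^1*613^1*743^1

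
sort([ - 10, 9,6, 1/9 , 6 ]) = [ -10,  1/9,6, 6,9]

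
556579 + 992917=1549496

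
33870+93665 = 127535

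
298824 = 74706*4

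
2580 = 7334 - 4754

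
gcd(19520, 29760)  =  320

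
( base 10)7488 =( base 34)6g8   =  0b1110101000000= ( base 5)214423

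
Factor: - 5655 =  - 3^1*5^1*13^1*29^1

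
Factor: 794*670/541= 531980/541= 2^2*5^1*67^1*397^1*541^(  -  1)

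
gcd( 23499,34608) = 21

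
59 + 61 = 120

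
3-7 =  - 4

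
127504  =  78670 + 48834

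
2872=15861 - 12989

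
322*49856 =16053632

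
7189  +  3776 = 10965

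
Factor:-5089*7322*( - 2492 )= 92856051736= 2^3*  7^3*89^1*523^1 *727^1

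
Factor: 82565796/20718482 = 2^1 *3^1*37^1*1229^( - 1)*8429^( - 1 )*185959^1= 41282898/10359241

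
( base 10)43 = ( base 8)53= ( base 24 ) 1j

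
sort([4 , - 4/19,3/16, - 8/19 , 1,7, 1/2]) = [ - 8/19, - 4/19, 3/16,1/2,1, 4, 7 ] 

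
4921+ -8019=-3098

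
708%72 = 60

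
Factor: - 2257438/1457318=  - 728659^(-1 )*1128719^1 = -1128719/728659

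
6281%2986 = 309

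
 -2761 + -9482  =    -  12243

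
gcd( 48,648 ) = 24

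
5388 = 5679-291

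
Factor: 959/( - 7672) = - 1/8= -2^( - 3)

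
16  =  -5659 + 5675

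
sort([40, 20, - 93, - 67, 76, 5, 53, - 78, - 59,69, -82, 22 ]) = [ - 93, - 82, - 78,- 67, - 59 , 5, 20, 22,40, 53, 69, 76]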